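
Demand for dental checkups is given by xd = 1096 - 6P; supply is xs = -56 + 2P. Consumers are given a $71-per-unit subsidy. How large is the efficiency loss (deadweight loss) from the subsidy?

Pre-subsidy: 1096 - 6P = -56 + 2P gives P* = 144, x* = 232.
With the rebate, buyers effectively pay Pb = Ps − 71, where Ps is the price sellers receive.
Demand in terms of Ps becomes xd = 1096 − 6(Ps − 71) = 1522 - 6Ps. Setting this equal to supply: 1522 - 6Ps = -56 + 2Ps, so Ps = 197.25.
Buyers pay Pb = 197.25 − 71 = 126.25; x' = -56 + 2·197.25 = 338.5.
The subsidy expands output by 338.5 − 232 = 106.5 past the efficient level; on those units the gap between marginal cost and willingness to pay runs from 0 up to 71.
DWL = ½ × 71 × 106.5 = 3780.75.

Deadweight loss = $3780.75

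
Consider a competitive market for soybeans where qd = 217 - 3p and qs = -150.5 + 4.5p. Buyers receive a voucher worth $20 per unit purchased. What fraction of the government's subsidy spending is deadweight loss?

Pre-subsidy: 217 - 3p = -150.5 + 4.5p gives p* = 49, q* = 70.
With the rebate, buyers effectively pay pb = ps − 20, where ps is the price sellers receive.
Demand in terms of ps becomes qd = 217 − 3(ps − 20) = 277 - 3ps. Setting this equal to supply: 277 - 3ps = -150.5 + 4.5ps, so ps = 57.
Buyers pay pb = 57 − 20 = 37; q' = -150.5 + 4.5·57 = 106.
ΔCS = ½(70 + 106)(49 − 37) = 1056; ΔPS = ½(70 + 106)(57 − 49) = 704.
Government spending = 20 × 106 = 2120.
DWL = ½ × 20 × (106 − 70) = 360; fraction = 360 / 2120 = 9/53.

DWL / government spending = 9/53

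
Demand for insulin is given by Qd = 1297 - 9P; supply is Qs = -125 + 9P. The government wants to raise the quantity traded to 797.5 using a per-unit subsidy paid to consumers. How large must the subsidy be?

At Q = 797.5, invert demand for the buyer price: Pb = (1297 − 797.5)/9 = 55.5; invert supply for the seller price: Ps = (797.5 − (-125))/9 = 102.5.
The subsidy must fill the gap: s = Ps − Pb = 102.5 − 55.5 = 47.

Required subsidy s = 47 per unit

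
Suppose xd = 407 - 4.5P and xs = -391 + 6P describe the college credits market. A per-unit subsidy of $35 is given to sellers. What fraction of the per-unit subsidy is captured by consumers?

Pre-subsidy: 407 - 4.5P = -391 + 6P gives P* = 76, x* = 65.
With the subsidy, sellers receive Ps = Pb + 35 for each unit, where Pb is the price buyers pay.
Supply in terms of Pb becomes xs = -391 + 6(Pb + 35) = -181 + 6Pb. Setting this equal to demand: 407 - 4.5Pb = -181 + 6Pb, so Pb = 56.
Sellers receive Ps = 56 + 35 = 91; x' = 407 − 4.5·56 = 155.
Buyers' price falls by P* − Pb = 76 − 56 = 20; sellers' price rises by Ps − P* = 91 − 76 = 15.
So consumers capture 20/35 = 4/7 of each unit of subsidy.

Consumer share = 4/7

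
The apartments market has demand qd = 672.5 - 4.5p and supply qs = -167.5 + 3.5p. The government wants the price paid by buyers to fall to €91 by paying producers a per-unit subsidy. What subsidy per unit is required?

At a buyer price of 91, quantity demanded is 672.5 − 4.5·91 = 263.
Sellers supply 263 only when they receive ps with -167.5 + 3.5·ps = 263, i.e. ps = 123.
s = ps − pb = 123 − 91 = 32.

Required subsidy s = €32 per unit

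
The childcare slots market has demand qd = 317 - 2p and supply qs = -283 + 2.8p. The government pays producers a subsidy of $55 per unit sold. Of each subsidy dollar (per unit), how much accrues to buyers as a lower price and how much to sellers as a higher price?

Pre-subsidy: 317 - 2p = -283 + 2.8p gives p* = 125, q* = 67.
With the subsidy, sellers receive ps = pb + 55 for each unit, where pb is the price buyers pay.
Supply in terms of pb becomes qs = -283 + 2.8(pb + 55) = -129 + 2.8pb. Setting this equal to demand: 317 - 2pb = -129 + 2.8pb, so pb = 1115/12.
Sellers receive ps = 1115/12 + 55 = 1775/12; q' = 317 − 2·(1115/12) = 787/6.
Buyers' price falls by p* − pb = 125 − 1115/12 = 385/12; sellers' price rises by ps − p* = 1775/12 − 125 = 275/12.

Buyers gain 385/12 per unit; sellers gain 275/12 per unit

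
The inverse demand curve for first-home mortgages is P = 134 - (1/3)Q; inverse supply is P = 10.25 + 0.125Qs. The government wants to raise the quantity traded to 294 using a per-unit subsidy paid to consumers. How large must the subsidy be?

At Q = 294, from the demand curve buyers pay Pb = 134 − (1/3)·294 = 36; from the supply curve sellers need Ps = 10.25 + 0.125·294 = 47.
The subsidy must fill the gap: s = Ps − Pb = 47 − 36 = 11.

Required subsidy s = 11 per unit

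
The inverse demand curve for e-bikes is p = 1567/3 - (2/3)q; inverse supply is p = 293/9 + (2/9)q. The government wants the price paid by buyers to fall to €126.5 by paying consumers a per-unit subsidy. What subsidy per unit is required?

At a buyer price of 126.5, quantity demanded is 783.5 − 1.5·126.5 = 593.75.
Sellers supply 593.75 only when they receive ps = 293/9 + (2/9)·593.75 = 164.5.
s = ps − pb = 164.5 − 126.5 = 38.

Required subsidy s = €38 per unit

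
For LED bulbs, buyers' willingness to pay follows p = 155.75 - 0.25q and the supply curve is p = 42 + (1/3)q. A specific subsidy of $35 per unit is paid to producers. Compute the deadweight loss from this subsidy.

Deadweight loss = $1050

Pre-subsidy: 155.75 - 0.25q = 42 + (1/3)q gives q* = 195 and p* = 107.
With the subsidy, sellers receive ps = pb + 35 for each unit, where pb is the price buyers pay.
On the curves, pb = 155.75 - 0.25q and ps = 42 + (1/3)q; the wedge ps − pb = 35 gives 42 + (1/3)q − (155.75 - 0.25q) = 35, so q' = 255.
Then pb = 155.75 − 0.25·255 = 92 and ps = 42 + (1/3)·255 = 127.
The subsidy expands output by 255 − 195 = 60 past the efficient level; on those units the gap between marginal cost and willingness to pay runs from 0 up to 35.
DWL = ½ × 35 × 60 = 1050.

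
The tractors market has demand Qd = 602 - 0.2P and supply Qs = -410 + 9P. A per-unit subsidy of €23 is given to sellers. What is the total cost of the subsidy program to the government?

Pre-subsidy: 602 - 0.2P = -410 + 9P gives P* = 110, Q* = 580.
With the subsidy, sellers receive Ps = Pb + 23 for each unit, where Pb is the price buyers pay.
Supply in terms of Pb becomes Qs = -410 + 9(Pb + 23) = -203 + 9Pb. Setting this equal to demand: 602 - 0.2Pb = -203 + 9Pb, so Pb = 87.5.
Sellers receive Ps = 87.5 + 23 = 110.5; Q' = 602 − 0.2·87.5 = 584.5.
Government outlay = subsidy × quantity = 23 × 584.5 = 13443.5.

Government cost = €13443.5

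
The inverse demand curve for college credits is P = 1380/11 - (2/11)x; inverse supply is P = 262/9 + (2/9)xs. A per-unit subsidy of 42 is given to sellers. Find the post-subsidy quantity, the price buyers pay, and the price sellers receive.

x' = 342.4; buyers pay 63.2; sellers receive 105.2

Pre-subsidy: 1380/11 - (2/11)x = 262/9 + (2/9)x gives x* = 238.45 and P* = 82.1.
With the subsidy, sellers receive Ps = Pb + 42 for each unit, where Pb is the price buyers pay.
On the curves, Pb = 1380/11 - (2/11)x and Ps = 262/9 + (2/9)x; the wedge Ps − Pb = 42 gives 262/9 + (2/9)x − (1380/11 - (2/11)x) = 42, so x' = 342.4.
Then Pb = 1380/11 − (2/11)·342.4 = 63.2 and Ps = 262/9 + (2/9)·342.4 = 105.2.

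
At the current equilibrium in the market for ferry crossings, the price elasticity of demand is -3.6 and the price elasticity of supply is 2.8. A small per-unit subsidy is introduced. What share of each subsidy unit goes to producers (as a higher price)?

Producer share = 0.5625

For a small subsidy around the equilibrium, the benefit split depends on the relative slopes, which at a point are proportional to the elasticities.
Buyer share = εs/(εs + |εd|) = 2.8/(2.8 + 3.6) = 0.4375; seller share = |εd|/(εs + |εd|) = 0.5625.
So producers capture 0.5625 of the subsidy.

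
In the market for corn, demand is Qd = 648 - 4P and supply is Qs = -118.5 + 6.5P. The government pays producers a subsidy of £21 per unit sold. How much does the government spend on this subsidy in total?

Pre-subsidy: 648 - 4P = -118.5 + 6.5P gives P* = 73, Q* = 356.
With the subsidy, sellers receive Ps = Pb + 21 for each unit, where Pb is the price buyers pay.
Supply in terms of Pb becomes Qs = -118.5 + 6.5(Pb + 21) = 18 + 6.5Pb. Setting this equal to demand: 648 - 4Pb = 18 + 6.5Pb, so Pb = 60.
Sellers receive Ps = 60 + 21 = 81; Q' = 648 − 4·60 = 408.
Government outlay = subsidy × quantity = 21 × 408 = 8568.

Government cost = £8568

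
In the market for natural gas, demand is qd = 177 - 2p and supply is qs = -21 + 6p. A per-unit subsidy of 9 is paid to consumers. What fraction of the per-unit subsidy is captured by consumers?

Pre-subsidy: 177 - 2p = -21 + 6p gives p* = 24.75, q* = 127.5.
With the rebate, buyers effectively pay pb = ps − 9, where ps is the price sellers receive.
Demand in terms of ps becomes qd = 177 − 2(ps − 9) = 195 - 2ps. Setting this equal to supply: 195 - 2ps = -21 + 6ps, so ps = 27.
Buyers pay pb = 27 − 9 = 18; q' = -21 + 6·27 = 141.
Buyers' price falls by p* − pb = 24.75 − 18 = 6.75; sellers' price rises by ps − p* = 27 − 24.75 = 2.25.
So consumers capture 6.75/9 = 0.75 of each unit of subsidy.

Consumer share = 0.75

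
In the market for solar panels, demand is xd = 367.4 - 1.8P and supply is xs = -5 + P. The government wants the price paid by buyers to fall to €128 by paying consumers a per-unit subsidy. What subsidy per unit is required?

At a buyer price of 128, quantity demanded is 367.4 − 1.8·128 = 137.
Sellers supply 137 only when they receive Ps with -5 + 1·Ps = 137, i.e. Ps = 142.
s = Ps − Pb = 142 − 128 = 14.

Required subsidy s = €14 per unit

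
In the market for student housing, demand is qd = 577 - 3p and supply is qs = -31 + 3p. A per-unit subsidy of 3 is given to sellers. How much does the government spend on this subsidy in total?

Pre-subsidy: 577 - 3p = -31 + 3p gives p* = 304/3, q* = 273.
With the subsidy, sellers receive ps = pb + 3 for each unit, where pb is the price buyers pay.
Supply in terms of pb becomes qs = -31 + 3(pb + 3) = -22 + 3pb. Setting this equal to demand: 577 - 3pb = -22 + 3pb, so pb = 599/6.
Sellers receive ps = 599/6 + 3 = 617/6; q' = 577 − 3·(599/6) = 277.5.
Government outlay = subsidy × quantity = 3 × 277.5 = 832.5.

Government cost = 832.5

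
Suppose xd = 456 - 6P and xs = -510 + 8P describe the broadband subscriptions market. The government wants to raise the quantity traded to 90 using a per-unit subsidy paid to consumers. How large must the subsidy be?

Required subsidy s = 14 per unit

At x = 90, invert demand for the buyer price: Pb = (456 − 90)/6 = 61; invert supply for the seller price: Ps = (90 − (-510))/8 = 75.
The subsidy must fill the gap: s = Ps − Pb = 75 − 61 = 14.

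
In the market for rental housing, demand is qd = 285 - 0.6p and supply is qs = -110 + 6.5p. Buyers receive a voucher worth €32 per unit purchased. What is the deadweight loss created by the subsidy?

Pre-subsidy: 285 - 0.6p = -110 + 6.5p gives p* = 3950/71, q* = 17865/71.
With the rebate, buyers effectively pay pb = ps − 32, where ps is the price sellers receive.
Demand in terms of ps becomes qd = 285 − 0.6(ps − 32) = 304.2 - 0.6ps. Setting this equal to supply: 304.2 - 0.6ps = -110 + 6.5ps, so ps = 4142/71.
Buyers pay pb = 4142/71 − 32 = 1870/71; q' = -110 + 6.5·(4142/71) = 19113/71.
The subsidy expands output by 19113/71 − 17865/71 = 1248/71 past the efficient level; on those units the gap between marginal cost and willingness to pay runs from 0 up to 32.
DWL = ½ × 32 × 1248/71 = 19968/71.

Deadweight loss = 19968/71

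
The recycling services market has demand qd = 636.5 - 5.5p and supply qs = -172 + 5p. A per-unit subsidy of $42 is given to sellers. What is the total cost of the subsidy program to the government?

Pre-subsidy: 636.5 - 5.5p = -172 + 5p gives p* = 77, q* = 213.
With the subsidy, sellers receive ps = pb + 42 for each unit, where pb is the price buyers pay.
Supply in terms of pb becomes qs = -172 + 5(pb + 42) = 38 + 5pb. Setting this equal to demand: 636.5 - 5.5pb = 38 + 5pb, so pb = 57.
Sellers receive ps = 57 + 42 = 99; q' = 636.5 − 5.5·57 = 323.
Government outlay = subsidy × quantity = 42 × 323 = 13566.

Government cost = $13566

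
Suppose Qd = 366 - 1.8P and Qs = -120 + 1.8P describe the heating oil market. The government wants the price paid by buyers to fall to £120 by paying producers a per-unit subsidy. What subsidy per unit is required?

Required subsidy s = £30 per unit

At a buyer price of 120, quantity demanded is 366 − 1.8·120 = 150.
Sellers supply 150 only when they receive Ps with -120 + 1.8·Ps = 150, i.e. Ps = 150.
s = Ps − Pb = 150 − 120 = 30.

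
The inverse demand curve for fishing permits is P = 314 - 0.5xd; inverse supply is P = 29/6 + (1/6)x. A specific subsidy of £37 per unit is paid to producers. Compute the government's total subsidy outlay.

Pre-subsidy: 314 - 0.5x = 29/6 + (1/6)x gives x* = 463.75 and P* = 82.125.
With the subsidy, sellers receive Ps = Pb + 37 for each unit, where Pb is the price buyers pay.
On the curves, Pb = 314 - 0.5x and Ps = 29/6 + (1/6)x; the wedge Ps − Pb = 37 gives 29/6 + (1/6)x − (314 - 0.5x) = 37, so x' = 519.25.
Then Pb = 314 − 0.5·519.25 = 54.375 and Ps = 29/6 + (1/6)·519.25 = 91.375.
Government outlay = subsidy × quantity = 37 × 519.25 = 19212.25.

Government cost = £19212.25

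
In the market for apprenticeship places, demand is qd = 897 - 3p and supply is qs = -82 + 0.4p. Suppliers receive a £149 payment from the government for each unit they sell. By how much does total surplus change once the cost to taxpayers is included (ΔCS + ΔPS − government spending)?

Net change in total surplus = -66603/17

Pre-subsidy: 897 - 3p = -82 + 0.4p gives p* = 4895/17, q* = 564/17.
With the subsidy, sellers receive ps = pb + 149 for each unit, where pb is the price buyers pay.
Supply in terms of pb becomes qs = -82 + 0.4(pb + 149) = -22.4 + 0.4pb. Setting this equal to demand: 897 - 3pb = -22.4 + 0.4pb, so pb = 4597/17.
Sellers receive ps = 4597/17 + 149 = 7130/17; q' = 897 − 3·(4597/17) = 1458/17.
ΔCS = ½(564/17 + 1458/17)(4895/17 − 4597/17) = 301278/289; ΔPS = ½(564/17 + 1458/17)(7130/17 − 4895/17) = 2259585/289.
Government spending = 149 × 1458/17 = 217242/17.
Net change = 301278/289 + 2259585/289 − 217242/17 = -66603/17. The loss equals the DWL triangle ½·149·894/17.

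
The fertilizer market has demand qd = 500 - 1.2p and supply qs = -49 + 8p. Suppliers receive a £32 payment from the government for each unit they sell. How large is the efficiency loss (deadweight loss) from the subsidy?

Pre-subsidy: 500 - 1.2p = -49 + 8p gives p* = 2745/46, q* = 9853/23.
With the subsidy, sellers receive ps = pb + 32 for each unit, where pb is the price buyers pay.
Supply in terms of pb becomes qs = -49 + 8(pb + 32) = 207 + 8pb. Setting this equal to demand: 500 - 1.2pb = 207 + 8pb, so pb = 1465/46.
Sellers receive ps = 1465/46 + 32 = 2937/46; q' = 500 − 1.2·(1465/46) = 10621/23.
The subsidy expands output by 10621/23 − 9853/23 = 768/23 past the efficient level; on those units the gap between marginal cost and willingness to pay runs from 0 up to 32.
DWL = ½ × 32 × 768/23 = 12288/23.

Deadweight loss = 12288/23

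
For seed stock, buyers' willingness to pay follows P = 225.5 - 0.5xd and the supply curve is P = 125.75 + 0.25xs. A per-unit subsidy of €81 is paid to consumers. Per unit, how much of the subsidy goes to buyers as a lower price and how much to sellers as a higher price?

Pre-subsidy: 225.5 - 0.5x = 125.75 + 0.25x gives x* = 133 and P* = 159.
With the rebate, buyers effectively pay Pb = Ps − 81, where Ps is the price sellers receive.
On the curves, Pb = 225.5 - 0.5x and Ps = 125.75 + 0.25x; the wedge Ps − Pb = 81 gives 125.75 + 0.25x − (225.5 - 0.5x) = 81, so x' = 241.
Then Pb = 225.5 − 0.5·241 = 105 and Ps = 125.75 + 0.25·241 = 186.
Buyers' price falls by P* − Pb = 159 − 105 = 54; sellers' price rises by Ps − P* = 186 − 159 = 27.

Buyers gain €54 per unit; sellers gain €27 per unit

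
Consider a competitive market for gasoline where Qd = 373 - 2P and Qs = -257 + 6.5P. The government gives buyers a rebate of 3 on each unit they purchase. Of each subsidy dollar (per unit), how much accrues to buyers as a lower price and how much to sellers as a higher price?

Buyers gain 39/17 per unit; sellers gain 12/17 per unit

Pre-subsidy: 373 - 2P = -257 + 6.5P gives P* = 1260/17, Q* = 3821/17.
With the rebate, buyers effectively pay Pb = Ps − 3, where Ps is the price sellers receive.
Demand in terms of Ps becomes Qd = 373 − 2(Ps − 3) = 379 - 2Ps. Setting this equal to supply: 379 - 2Ps = -257 + 6.5Ps, so Ps = 1272/17.
Buyers pay Pb = 1272/17 − 3 = 1221/17; Q' = -257 + 6.5·(1272/17) = 3899/17.
Buyers' price falls by P* − Pb = 1260/17 − 1221/17 = 39/17; sellers' price rises by Ps − P* = 1272/17 − 1260/17 = 12/17.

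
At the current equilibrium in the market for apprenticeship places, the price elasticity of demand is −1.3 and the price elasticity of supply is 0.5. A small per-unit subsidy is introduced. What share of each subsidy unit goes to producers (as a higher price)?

For a small subsidy around the equilibrium, the benefit split depends on the relative slopes, which at a point are proportional to the elasticities.
Buyer share = εs/(εs + |εd|) = 0.5/(0.5 + 1.3) = 5/18; seller share = |εd|/(εs + |εd|) = 13/18.
So producers capture 13/18 of the subsidy.

Producer share = 13/18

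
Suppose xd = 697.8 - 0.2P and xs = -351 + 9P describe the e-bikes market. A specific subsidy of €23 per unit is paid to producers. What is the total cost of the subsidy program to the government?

Government cost = €15628.5

Pre-subsidy: 697.8 - 0.2P = -351 + 9P gives P* = 114, x* = 675.
With the subsidy, sellers receive Ps = Pb + 23 for each unit, where Pb is the price buyers pay.
Supply in terms of Pb becomes xs = -351 + 9(Pb + 23) = -144 + 9Pb. Setting this equal to demand: 697.8 - 0.2Pb = -144 + 9Pb, so Pb = 91.5.
Sellers receive Ps = 91.5 + 23 = 114.5; x' = 697.8 − 0.2·91.5 = 679.5.
Government outlay = subsidy × quantity = 23 × 679.5 = 15628.5.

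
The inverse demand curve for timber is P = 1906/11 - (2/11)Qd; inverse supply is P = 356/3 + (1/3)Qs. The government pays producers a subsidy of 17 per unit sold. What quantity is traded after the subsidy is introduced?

Pre-subsidy: 1906/11 - (2/11)Q = 356/3 + (1/3)Q gives Q* = 106 and P* = 154.
With the subsidy, sellers receive Ps = Pb + 17 for each unit, where Pb is the price buyers pay.
On the curves, Pb = 1906/11 - (2/11)Q and Ps = 356/3 + (1/3)Q; the wedge Ps − Pb = 17 gives 356/3 + (1/3)Q − (1906/11 - (2/11)Q) = 17, so Q' = 139.
Then Pb = 1906/11 − (2/11)·139 = 148 and Ps = 356/3 + (1/3)·139 = 165.

Q' = 139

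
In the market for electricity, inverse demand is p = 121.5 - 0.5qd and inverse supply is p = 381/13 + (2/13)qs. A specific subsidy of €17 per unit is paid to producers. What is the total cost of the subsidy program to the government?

Government cost = €2839

Pre-subsidy: 121.5 - 0.5q = 381/13 + (2/13)q gives q* = 141 and p* = 51.
With the subsidy, sellers receive ps = pb + 17 for each unit, where pb is the price buyers pay.
On the curves, pb = 121.5 - 0.5q and ps = 381/13 + (2/13)q; the wedge ps − pb = 17 gives 381/13 + (2/13)q − (121.5 - 0.5q) = 17, so q' = 167.
Then pb = 121.5 − 0.5·167 = 38 and ps = 381/13 + (2/13)·167 = 55.
Government outlay = subsidy × quantity = 17 × 167 = 2839.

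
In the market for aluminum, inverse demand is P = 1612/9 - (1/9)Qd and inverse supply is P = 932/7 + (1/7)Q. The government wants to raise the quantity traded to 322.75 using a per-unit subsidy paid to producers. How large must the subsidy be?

Required subsidy s = 36 per unit

At Q = 322.75, from the demand curve buyers pay Pb = 1612/9 − (1/9)·322.75 = 143.25; from the supply curve sellers need Ps = 932/7 + (1/7)·322.75 = 179.25.
The subsidy must fill the gap: s = Ps − Pb = 179.25 − 143.25 = 36.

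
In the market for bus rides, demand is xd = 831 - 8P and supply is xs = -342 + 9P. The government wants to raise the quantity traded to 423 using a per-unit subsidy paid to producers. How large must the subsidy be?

Required subsidy s = 34 per unit

At x = 423, invert demand for the buyer price: Pb = (831 − 423)/8 = 51; invert supply for the seller price: Ps = (423 − (-342))/9 = 85.
The subsidy must fill the gap: s = Ps − Pb = 85 − 51 = 34.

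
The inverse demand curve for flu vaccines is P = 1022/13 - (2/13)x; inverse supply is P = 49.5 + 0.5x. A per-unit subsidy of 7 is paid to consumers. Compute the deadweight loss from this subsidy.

Pre-subsidy: 1022/13 - (2/13)x = 49.5 + 0.5x gives x* = 757/17 and P* = 1220/17.
With the rebate, buyers effectively pay Pb = Ps − 7, where Ps is the price sellers receive.
On the curves, Pb = 1022/13 - (2/13)x and Ps = 49.5 + 0.5x; the wedge Ps − Pb = 7 gives 49.5 + 0.5x − (1022/13 - (2/13)x) = 7, so x' = 939/17.
Then Pb = 1022/13 − (2/13)·(939/17) = 1192/17 and Ps = 49.5 + 0.5·(939/17) = 1311/17.
The subsidy expands output by 939/17 − 757/17 = 182/17 past the efficient level; on those units the gap between marginal cost and willingness to pay runs from 0 up to 7.
DWL = ½ × 7 × 182/17 = 637/17.

Deadweight loss = 637/17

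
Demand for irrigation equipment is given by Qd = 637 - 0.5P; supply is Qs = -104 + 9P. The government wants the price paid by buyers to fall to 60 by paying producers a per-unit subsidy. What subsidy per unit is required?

At a buyer price of 60, quantity demanded is 637 − 0.5·60 = 607.
Sellers supply 607 only when they receive Ps with -104 + 9·Ps = 607, i.e. Ps = 79.
s = Ps − Pb = 79 − 60 = 19.

Required subsidy s = 19 per unit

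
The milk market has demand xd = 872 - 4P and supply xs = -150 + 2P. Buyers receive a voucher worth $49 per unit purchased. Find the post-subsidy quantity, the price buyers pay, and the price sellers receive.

Pre-subsidy: 872 - 4P = -150 + 2P gives P* = 511/3, x* = 572/3.
With the rebate, buyers effectively pay Pb = Ps − 49, where Ps is the price sellers receive.
Demand in terms of Ps becomes xd = 872 − 4(Ps − 49) = 1068 - 4Ps. Setting this equal to supply: 1068 - 4Ps = -150 + 2Ps, so Ps = 203.
Buyers pay Pb = 203 − 49 = 154; x' = -150 + 2·203 = 256.

x' = 256; buyers pay $154; sellers receive $203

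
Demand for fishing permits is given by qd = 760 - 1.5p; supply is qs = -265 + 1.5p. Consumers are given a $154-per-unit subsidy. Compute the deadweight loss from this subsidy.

Deadweight loss = $8893.5

Pre-subsidy: 760 - 1.5p = -265 + 1.5p gives p* = 1025/3, q* = 247.5.
With the rebate, buyers effectively pay pb = ps − 154, where ps is the price sellers receive.
Demand in terms of ps becomes qd = 760 − 1.5(ps − 154) = 991 - 1.5ps. Setting this equal to supply: 991 - 1.5ps = -265 + 1.5ps, so ps = 1256/3.
Buyers pay pb = 1256/3 − 154 = 794/3; q' = -265 + 1.5·(1256/3) = 363.
The subsidy expands output by 363 − 247.5 = 115.5 past the efficient level; on those units the gap between marginal cost and willingness to pay runs from 0 up to 154.
DWL = ½ × 154 × 115.5 = 8893.5.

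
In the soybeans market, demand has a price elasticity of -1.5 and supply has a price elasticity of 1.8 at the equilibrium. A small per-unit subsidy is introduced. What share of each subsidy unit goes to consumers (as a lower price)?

For a small subsidy around the equilibrium, the benefit split depends on the relative slopes, which at a point are proportional to the elasticities.
Buyer share = εs/(εs + |εd|) = 1.8/(1.8 + 1.5) = 6/11; seller share = |εd|/(εs + |εd|) = 5/11.

Consumer share = 6/11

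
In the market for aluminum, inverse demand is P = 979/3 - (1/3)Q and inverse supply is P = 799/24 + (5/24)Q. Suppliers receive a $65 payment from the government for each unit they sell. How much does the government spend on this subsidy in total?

Government cost = $42965

Pre-subsidy: 979/3 - (1/3)Q = 799/24 + (5/24)Q gives Q* = 541 and P* = 146.
With the subsidy, sellers receive Ps = Pb + 65 for each unit, where Pb is the price buyers pay.
On the curves, Pb = 979/3 - (1/3)Q and Ps = 799/24 + (5/24)Q; the wedge Ps − Pb = 65 gives 799/24 + (5/24)Q − (979/3 - (1/3)Q) = 65, so Q' = 661.
Then Pb = 979/3 − (1/3)·661 = 106 and Ps = 799/24 + (5/24)·661 = 171.
Government outlay = subsidy × quantity = 65 × 661 = 42965.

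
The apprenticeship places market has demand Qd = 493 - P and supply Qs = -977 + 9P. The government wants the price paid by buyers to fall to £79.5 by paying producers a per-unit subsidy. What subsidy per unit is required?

Required subsidy s = £75 per unit

At a buyer price of 79.5, quantity demanded is 493 − 1·79.5 = 413.5.
Sellers supply 413.5 only when they receive Ps with -977 + 9·Ps = 413.5, i.e. Ps = 154.5.
s = Ps − Pb = 154.5 − 79.5 = 75.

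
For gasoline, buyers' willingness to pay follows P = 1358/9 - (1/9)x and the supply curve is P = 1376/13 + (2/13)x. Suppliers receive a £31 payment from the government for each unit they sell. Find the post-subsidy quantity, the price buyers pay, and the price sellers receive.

Pre-subsidy: 1358/9 - (1/9)x = 1376/13 + (2/13)x gives x* = 170 and P* = 132.
With the subsidy, sellers receive Ps = Pb + 31 for each unit, where Pb is the price buyers pay.
On the curves, Pb = 1358/9 - (1/9)x and Ps = 1376/13 + (2/13)x; the wedge Ps − Pb = 31 gives 1376/13 + (2/13)x − (1358/9 - (1/9)x) = 31, so x' = 287.
Then Pb = 1358/9 − (1/9)·287 = 119 and Ps = 1376/13 + (2/13)·287 = 150.

x' = 287; buyers pay £119; sellers receive £150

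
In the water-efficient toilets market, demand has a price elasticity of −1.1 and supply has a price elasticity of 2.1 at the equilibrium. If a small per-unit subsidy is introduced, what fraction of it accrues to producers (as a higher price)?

Producer share = 0.34375

For a small subsidy around the equilibrium, the benefit split depends on the relative slopes, which at a point are proportional to the elasticities.
Buyer share = εs/(εs + |εd|) = 2.1/(2.1 + 1.1) = 0.65625; seller share = |εd|/(εs + |εd|) = 0.34375.
So producers capture 0.34375 of the subsidy.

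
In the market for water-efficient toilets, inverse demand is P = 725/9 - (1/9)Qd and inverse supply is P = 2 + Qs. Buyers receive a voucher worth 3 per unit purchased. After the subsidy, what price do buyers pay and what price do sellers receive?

Pre-subsidy: 725/9 - (1/9)Q = 2 + Q gives Q* = 70.7 and P* = 72.7.
With the rebate, buyers effectively pay Pb = Ps − 3, where Ps is the price sellers receive.
On the curves, Pb = 725/9 - (1/9)Q and Ps = 2 + Q; the wedge Ps − Pb = 3 gives 2 + Q − (725/9 - (1/9)Q) = 3, so Q' = 73.4.
Then Pb = 725/9 − (1/9)·73.4 = 72.4 and Ps = 2 + 1·73.4 = 75.4.

Buyers pay 72.4; sellers receive 75.4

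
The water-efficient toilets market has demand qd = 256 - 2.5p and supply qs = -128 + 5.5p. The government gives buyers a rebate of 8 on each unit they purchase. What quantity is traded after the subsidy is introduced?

q' = 149.75

Pre-subsidy: 256 - 2.5p = -128 + 5.5p gives p* = 48, q* = 136.
With the rebate, buyers effectively pay pb = ps − 8, where ps is the price sellers receive.
Demand in terms of ps becomes qd = 256 − 2.5(ps − 8) = 276 - 2.5ps. Setting this equal to supply: 276 - 2.5ps = -128 + 5.5ps, so ps = 50.5.
Buyers pay pb = 50.5 − 8 = 42.5; q' = -128 + 5.5·50.5 = 149.75.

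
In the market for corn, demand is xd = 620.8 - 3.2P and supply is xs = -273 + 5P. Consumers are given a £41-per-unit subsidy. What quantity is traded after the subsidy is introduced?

x' = 352

Pre-subsidy: 620.8 - 3.2P = -273 + 5P gives P* = 109, x* = 272.
With the rebate, buyers effectively pay Pb = Ps − 41, where Ps is the price sellers receive.
Demand in terms of Ps becomes xd = 620.8 − 3.2(Ps − 41) = 752 - 3.2Ps. Setting this equal to supply: 752 - 3.2Ps = -273 + 5Ps, so Ps = 125.
Buyers pay Pb = 125 − 41 = 84; x' = -273 + 5·125 = 352.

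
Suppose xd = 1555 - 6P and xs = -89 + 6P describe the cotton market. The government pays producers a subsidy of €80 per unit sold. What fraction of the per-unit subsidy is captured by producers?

Pre-subsidy: 1555 - 6P = -89 + 6P gives P* = 137, x* = 733.
With the subsidy, sellers receive Ps = Pb + 80 for each unit, where Pb is the price buyers pay.
Supply in terms of Pb becomes xs = -89 + 6(Pb + 80) = 391 + 6Pb. Setting this equal to demand: 1555 - 6Pb = 391 + 6Pb, so Pb = 97.
Sellers receive Ps = 97 + 80 = 177; x' = 1555 − 6·97 = 973.
Buyers' price falls by P* − Pb = 137 − 97 = 40; sellers' price rises by Ps − P* = 177 − 137 = 40.
So producers capture 40/80 = 0.5 of each unit of subsidy.

Producer share = 0.5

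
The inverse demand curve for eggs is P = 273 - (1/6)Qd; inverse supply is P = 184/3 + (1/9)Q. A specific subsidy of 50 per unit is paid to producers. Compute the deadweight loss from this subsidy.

Pre-subsidy: 273 - (1/6)Q = 184/3 + (1/9)Q gives Q* = 762 and P* = 146.
With the subsidy, sellers receive Ps = Pb + 50 for each unit, where Pb is the price buyers pay.
On the curves, Pb = 273 - (1/6)Q and Ps = 184/3 + (1/9)Q; the wedge Ps − Pb = 50 gives 184/3 + (1/9)Q − (273 - (1/6)Q) = 50, so Q' = 942.
Then Pb = 273 − (1/6)·942 = 116 and Ps = 184/3 + (1/9)·942 = 166.
The subsidy expands output by 942 − 762 = 180 past the efficient level; on those units the gap between marginal cost and willingness to pay runs from 0 up to 50.
DWL = ½ × 50 × 180 = 4500.

Deadweight loss = 4500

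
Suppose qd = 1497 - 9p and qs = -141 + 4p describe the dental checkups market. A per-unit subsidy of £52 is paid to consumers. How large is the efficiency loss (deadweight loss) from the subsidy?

Pre-subsidy: 1497 - 9p = -141 + 4p gives p* = 126, q* = 363.
With the rebate, buyers effectively pay pb = ps − 52, where ps is the price sellers receive.
Demand in terms of ps becomes qd = 1497 − 9(ps − 52) = 1965 - 9ps. Setting this equal to supply: 1965 - 9ps = -141 + 4ps, so ps = 162.
Buyers pay pb = 162 − 52 = 110; q' = -141 + 4·162 = 507.
The subsidy expands output by 507 − 363 = 144 past the efficient level; on those units the gap between marginal cost and willingness to pay runs from 0 up to 52.
DWL = ½ × 52 × 144 = 3744.

Deadweight loss = £3744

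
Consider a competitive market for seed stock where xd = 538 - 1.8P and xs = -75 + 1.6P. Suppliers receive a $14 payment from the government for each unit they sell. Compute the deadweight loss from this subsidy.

Pre-subsidy: 538 - 1.8P = -75 + 1.6P gives P* = 3065/17, x* = 3629/17.
With the subsidy, sellers receive Ps = Pb + 14 for each unit, where Pb is the price buyers pay.
Supply in terms of Pb becomes xs = -75 + 1.6(Pb + 14) = -52.6 + 1.6Pb. Setting this equal to demand: 538 - 1.8Pb = -52.6 + 1.6Pb, so Pb = 2953/17.
Sellers receive Ps = 2953/17 + 14 = 3191/17; x' = 538 − 1.8·(2953/17) = 19153/85.
The subsidy expands output by 19153/85 − 3629/17 = 1008/85 past the efficient level; on those units the gap between marginal cost and willingness to pay runs from 0 up to 14.
DWL = ½ × 14 × 1008/85 = 7056/85.

Deadweight loss = 7056/85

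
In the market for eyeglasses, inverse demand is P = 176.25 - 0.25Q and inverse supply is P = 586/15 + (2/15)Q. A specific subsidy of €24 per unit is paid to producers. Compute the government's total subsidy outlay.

Pre-subsidy: 176.25 - 0.25Q = 586/15 + (2/15)Q gives Q* = 8231/23 and P* = 1996/23.
With the subsidy, sellers receive Ps = Pb + 24 for each unit, where Pb is the price buyers pay.
On the curves, Pb = 176.25 - 0.25Q and Ps = 586/15 + (2/15)Q; the wedge Ps − Pb = 24 gives 586/15 + (2/15)Q − (176.25 - 0.25Q) = 24, so Q' = 9671/23.
Then Pb = 176.25 − 0.25·(9671/23) = 1636/23 and Ps = 586/15 + (2/15)·(9671/23) = 2188/23.
Government outlay = subsidy × quantity = 24 × 9671/23 = 232104/23.

Government cost = 232104/23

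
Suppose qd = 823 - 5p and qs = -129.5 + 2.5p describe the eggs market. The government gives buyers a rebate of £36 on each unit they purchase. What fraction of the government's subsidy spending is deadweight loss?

Pre-subsidy: 823 - 5p = -129.5 + 2.5p gives p* = 127, q* = 188.
With the rebate, buyers effectively pay pb = ps − 36, where ps is the price sellers receive.
Demand in terms of ps becomes qd = 823 − 5(ps − 36) = 1003 - 5ps. Setting this equal to supply: 1003 - 5ps = -129.5 + 2.5ps, so ps = 151.
Buyers pay pb = 151 − 36 = 115; q' = -129.5 + 2.5·151 = 248.
ΔCS = ½(188 + 248)(127 − 115) = 2616; ΔPS = ½(188 + 248)(151 − 127) = 5232.
Government spending = 36 × 248 = 8928.
DWL = ½ × 36 × (248 − 188) = 1080; fraction = 1080 / 8928 = 15/124.

DWL / government spending = 15/124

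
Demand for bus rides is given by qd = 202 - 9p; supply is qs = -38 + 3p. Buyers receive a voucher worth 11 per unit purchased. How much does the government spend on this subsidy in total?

Government cost = 514.25

Pre-subsidy: 202 - 9p = -38 + 3p gives p* = 20, q* = 22.
With the rebate, buyers effectively pay pb = ps − 11, where ps is the price sellers receive.
Demand in terms of ps becomes qd = 202 − 9(ps − 11) = 301 - 9ps. Setting this equal to supply: 301 - 9ps = -38 + 3ps, so ps = 28.25.
Buyers pay pb = 28.25 − 11 = 17.25; q' = -38 + 3·28.25 = 46.75.
Government outlay = subsidy × quantity = 11 × 46.75 = 514.25.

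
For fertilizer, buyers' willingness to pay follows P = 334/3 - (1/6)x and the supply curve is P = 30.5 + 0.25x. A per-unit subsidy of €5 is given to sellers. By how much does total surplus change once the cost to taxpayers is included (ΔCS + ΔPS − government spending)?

Pre-subsidy: 334/3 - (1/6)x = 30.5 + 0.25x gives x* = 194 and P* = 79.
With the subsidy, sellers receive Ps = Pb + 5 for each unit, where Pb is the price buyers pay.
On the curves, Pb = 334/3 - (1/6)x and Ps = 30.5 + 0.25x; the wedge Ps − Pb = 5 gives 30.5 + 0.25x − (334/3 - (1/6)x) = 5, so x' = 206.
Then Pb = 334/3 − (1/6)·206 = 77 and Ps = 30.5 + 0.25·206 = 82.
ΔCS = ½(194 + 206)(79 − 77) = 400; ΔPS = ½(194 + 206)(82 − 79) = 600.
Government spending = 5 × 206 = 1030.
Net change = 400 + 600 − 1030 = -30. The loss equals the DWL triangle ½·5·12.

Net change in total surplus = -€30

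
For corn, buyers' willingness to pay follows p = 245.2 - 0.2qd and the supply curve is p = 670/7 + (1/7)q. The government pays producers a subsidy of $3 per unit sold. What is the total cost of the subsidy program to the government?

Government cost = $1334.25

Pre-subsidy: 245.2 - 0.2q = 670/7 + (1/7)q gives q* = 436 and p* = 158.
With the subsidy, sellers receive ps = pb + 3 for each unit, where pb is the price buyers pay.
On the curves, pb = 245.2 - 0.2q and ps = 670/7 + (1/7)q; the wedge ps − pb = 3 gives 670/7 + (1/7)q − (245.2 - 0.2q) = 3, so q' = 444.75.
Then pb = 245.2 − 0.2·444.75 = 156.25 and ps = 670/7 + (1/7)·444.75 = 159.25.
Government outlay = subsidy × quantity = 3 × 444.75 = 1334.25.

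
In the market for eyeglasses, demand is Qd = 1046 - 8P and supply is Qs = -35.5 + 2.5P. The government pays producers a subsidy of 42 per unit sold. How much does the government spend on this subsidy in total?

Pre-subsidy: 1046 - 8P = -35.5 + 2.5P gives P* = 103, Q* = 222.
With the subsidy, sellers receive Ps = Pb + 42 for each unit, where Pb is the price buyers pay.
Supply in terms of Pb becomes Qs = -35.5 + 2.5(Pb + 42) = 69.5 + 2.5Pb. Setting this equal to demand: 1046 - 8Pb = 69.5 + 2.5Pb, so Pb = 93.
Sellers receive Ps = 93 + 42 = 135; Q' = 1046 − 8·93 = 302.
Government outlay = subsidy × quantity = 42 × 302 = 12684.

Government cost = 12684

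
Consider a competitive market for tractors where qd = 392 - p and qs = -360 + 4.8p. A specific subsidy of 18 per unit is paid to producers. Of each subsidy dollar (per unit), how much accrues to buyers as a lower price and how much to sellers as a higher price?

Pre-subsidy: 392 - p = -360 + 4.8p gives p* = 3760/29, q* = 7608/29.
With the subsidy, sellers receive ps = pb + 18 for each unit, where pb is the price buyers pay.
Supply in terms of pb becomes qs = -360 + 4.8(pb + 18) = -273.6 + 4.8pb. Setting this equal to demand: 392 - pb = -273.6 + 4.8pb, so pb = 3328/29.
Sellers receive ps = 3328/29 + 18 = 3850/29; q' = 392 − 1·(3328/29) = 8040/29.
Buyers' price falls by p* − pb = 3760/29 − 3328/29 = 432/29; sellers' price rises by ps − p* = 3850/29 − 3760/29 = 90/29.

Buyers gain 432/29 per unit; sellers gain 90/29 per unit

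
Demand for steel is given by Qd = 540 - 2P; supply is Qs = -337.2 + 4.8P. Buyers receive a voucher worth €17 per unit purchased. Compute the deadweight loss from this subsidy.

Deadweight loss = €204

Pre-subsidy: 540 - 2P = -337.2 + 4.8P gives P* = 129, Q* = 282.
With the rebate, buyers effectively pay Pb = Ps − 17, where Ps is the price sellers receive.
Demand in terms of Ps becomes Qd = 540 − 2(Ps − 17) = 574 - 2Ps. Setting this equal to supply: 574 - 2Ps = -337.2 + 4.8Ps, so Ps = 134.
Buyers pay Pb = 134 − 17 = 117; Q' = -337.2 + 4.8·134 = 306.
The subsidy expands output by 306 − 282 = 24 past the efficient level; on those units the gap between marginal cost and willingness to pay runs from 0 up to 17.
DWL = ½ × 17 × 24 = 204.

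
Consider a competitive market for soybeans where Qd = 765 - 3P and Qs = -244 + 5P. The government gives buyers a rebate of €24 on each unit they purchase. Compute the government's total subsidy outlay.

Pre-subsidy: 765 - 3P = -244 + 5P gives P* = 126.125, Q* = 386.625.
With the rebate, buyers effectively pay Pb = Ps − 24, where Ps is the price sellers receive.
Demand in terms of Ps becomes Qd = 765 − 3(Ps − 24) = 837 - 3Ps. Setting this equal to supply: 837 - 3Ps = -244 + 5Ps, so Ps = 135.125.
Buyers pay Pb = 135.125 − 24 = 111.125; Q' = -244 + 5·135.125 = 431.625.
Government outlay = subsidy × quantity = 24 × 431.625 = 10359.

Government cost = €10359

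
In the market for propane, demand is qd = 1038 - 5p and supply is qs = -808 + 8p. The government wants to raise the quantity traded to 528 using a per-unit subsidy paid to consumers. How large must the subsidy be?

Required subsidy s = 65 per unit

At q = 528, invert demand for the buyer price: pb = (1038 − 528)/5 = 102; invert supply for the seller price: ps = (528 − (-808))/8 = 167.
The subsidy must fill the gap: s = ps − pb = 167 − 102 = 65.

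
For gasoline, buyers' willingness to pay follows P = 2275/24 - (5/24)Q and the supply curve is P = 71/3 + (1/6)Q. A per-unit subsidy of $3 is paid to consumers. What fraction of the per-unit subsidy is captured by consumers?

Pre-subsidy: 2275/24 - (5/24)Q = 71/3 + (1/6)Q gives Q* = 569/3 and P* = 995/18.
With the rebate, buyers effectively pay Pb = Ps − 3, where Ps is the price sellers receive.
On the curves, Pb = 2275/24 - (5/24)Q and Ps = 71/3 + (1/6)Q; the wedge Ps − Pb = 3 gives 71/3 + (1/6)Q − (2275/24 - (5/24)Q) = 3, so Q' = 593/3.
Then Pb = 2275/24 − (5/24)·(593/3) = 965/18 and Ps = 71/3 + (1/6)·(593/3) = 1019/18.
Buyers' price falls by P* − Pb = 995/18 − 965/18 = 5/3; sellers' price rises by Ps − P* = 1019/18 − 995/18 = 4/3.
So consumers capture (5/3)/3 = 5/9 of each unit of subsidy.

Consumer share = 5/9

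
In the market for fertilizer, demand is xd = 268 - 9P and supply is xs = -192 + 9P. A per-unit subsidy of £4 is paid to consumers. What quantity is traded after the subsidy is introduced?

x' = 56

Pre-subsidy: 268 - 9P = -192 + 9P gives P* = 230/9, x* = 38.
With the rebate, buyers effectively pay Pb = Ps − 4, where Ps is the price sellers receive.
Demand in terms of Ps becomes xd = 268 − 9(Ps − 4) = 304 - 9Ps. Setting this equal to supply: 304 - 9Ps = -192 + 9Ps, so Ps = 248/9.
Buyers pay Pb = 248/9 − 4 = 212/9; x' = -192 + 9·(248/9) = 56.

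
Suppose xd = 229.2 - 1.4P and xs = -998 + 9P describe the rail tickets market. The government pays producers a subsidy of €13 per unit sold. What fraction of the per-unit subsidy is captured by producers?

Producer share = 7/52

Pre-subsidy: 229.2 - 1.4P = -998 + 9P gives P* = 118, x* = 64.
With the subsidy, sellers receive Ps = Pb + 13 for each unit, where Pb is the price buyers pay.
Supply in terms of Pb becomes xs = -998 + 9(Pb + 13) = -881 + 9Pb. Setting this equal to demand: 229.2 - 1.4Pb = -881 + 9Pb, so Pb = 106.75.
Sellers receive Ps = 106.75 + 13 = 119.75; x' = 229.2 − 1.4·106.75 = 79.75.
Buyers' price falls by P* − Pb = 118 − 106.75 = 11.25; sellers' price rises by Ps − P* = 119.75 − 118 = 1.75.
So producers capture 1.75/13 = 7/52 of each unit of subsidy.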